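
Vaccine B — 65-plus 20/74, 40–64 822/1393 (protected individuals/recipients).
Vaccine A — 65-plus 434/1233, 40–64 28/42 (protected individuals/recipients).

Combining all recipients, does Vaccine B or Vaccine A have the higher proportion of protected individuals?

65-plus: Vaccine B 20/74 = 27.0%, Vaccine A 434/1233 = 35.2% → Vaccine A
40–64: Vaccine B 822/1393 = 59.0%, Vaccine A 28/42 = 66.7% → Vaccine A
Overall: Vaccine B 842/1467 = 57.4%, Vaccine A 462/1275 = 36.2% → Vaccine B
(Vaccine A wins every age group but Vaccine B wins overall — Vaccine A's recipients skew toward the low-rate 65-plus group.)

Vaccine B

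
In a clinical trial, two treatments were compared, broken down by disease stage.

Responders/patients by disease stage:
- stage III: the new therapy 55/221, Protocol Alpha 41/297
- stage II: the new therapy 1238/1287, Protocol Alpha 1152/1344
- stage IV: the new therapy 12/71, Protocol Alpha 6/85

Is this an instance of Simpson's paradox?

No

Stage III: the new therapy 55/221 = 24.9%, Protocol Alpha 41/297 = 13.8% → the new therapy
Stage II: the new therapy 1238/1287 = 96.2%, Protocol Alpha 1152/1344 = 85.7% → the new therapy
Stage IV: the new therapy 12/71 = 16.9%, Protocol Alpha 6/85 = 7.1% → the new therapy
Overall: the new therapy 1305/1579 = 82.6%, Protocol Alpha 1199/1726 = 69.5% → the new therapy
The new therapy wins overall and in every disease group — no reversal.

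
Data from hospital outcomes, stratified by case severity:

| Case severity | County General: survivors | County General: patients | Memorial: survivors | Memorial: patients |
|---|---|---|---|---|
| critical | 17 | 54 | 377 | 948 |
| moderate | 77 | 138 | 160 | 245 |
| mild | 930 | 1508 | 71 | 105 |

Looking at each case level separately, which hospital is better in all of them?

Memorial

Critical: County General 17/54 = 31.5%, Memorial 377/948 = 39.8% → Memorial
Moderate: County General 77/138 = 55.8%, Memorial 160/245 = 65.3% → Memorial
Mild: County General 930/1508 = 61.7%, Memorial 71/105 = 67.6% → Memorial
Memorial has the higher rate in all 3 groups.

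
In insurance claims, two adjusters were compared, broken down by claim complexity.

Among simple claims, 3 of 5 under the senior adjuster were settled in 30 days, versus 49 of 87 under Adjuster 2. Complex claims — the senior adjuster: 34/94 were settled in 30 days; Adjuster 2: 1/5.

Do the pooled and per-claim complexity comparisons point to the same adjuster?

No

Simple: the senior adjuster 3/5 = 60.0%, Adjuster 2 49/87 = 56.3% → the senior adjuster
Complex: the senior adjuster 34/94 = 36.2%, Adjuster 2 1/5 = 20.0% → the senior adjuster
Overall: the senior adjuster 37/99 = 37.4%, Adjuster 2 50/92 = 54.3% → Adjuster 2
The senior adjuster wins each claim group but Adjuster 2 wins overall — the comparison reverses. The senior adjuster's claims skew toward complex, which has a lower base rate.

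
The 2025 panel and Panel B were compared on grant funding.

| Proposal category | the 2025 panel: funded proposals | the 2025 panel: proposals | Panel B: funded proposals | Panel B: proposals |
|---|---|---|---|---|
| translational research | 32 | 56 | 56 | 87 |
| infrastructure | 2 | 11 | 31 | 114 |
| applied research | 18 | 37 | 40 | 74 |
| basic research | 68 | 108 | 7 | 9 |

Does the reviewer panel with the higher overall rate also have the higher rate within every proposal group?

No

Translational research: the 2025 panel 32/56 = 57.1%, Panel B 56/87 = 64.4% → Panel B
Infrastructure: the 2025 panel 2/11 = 18.2%, Panel B 31/114 = 27.2% → Panel B
Applied research: the 2025 panel 18/37 = 48.6%, Panel B 40/74 = 54.1% → Panel B
Basic research: the 2025 panel 68/108 = 63.0%, Panel B 7/9 = 77.8% → Panel B
Overall: the 2025 panel 120/212 = 56.6%, Panel B 134/284 = 47.2% → the 2025 panel
Panel B wins each proposal group but the 2025 panel wins overall — the comparison reverses. Panel B's proposals skew toward infrastructure, which has a lower base rate.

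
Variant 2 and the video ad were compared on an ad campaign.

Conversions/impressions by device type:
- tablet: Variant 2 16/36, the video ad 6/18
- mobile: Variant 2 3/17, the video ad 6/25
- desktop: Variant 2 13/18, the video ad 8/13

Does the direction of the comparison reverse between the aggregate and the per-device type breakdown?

Tablet: Variant 2 16/36 = 44.4%, the video ad 6/18 = 33.3% → Variant 2
Mobile: Variant 2 3/17 = 17.6%, the video ad 6/25 = 24.0% → the video ad
Desktop: Variant 2 13/18 = 72.2%, the video ad 8/13 = 61.5% → Variant 2
Overall: Variant 2 32/71 = 45.1%, the video ad 20/56 = 35.7% → Variant 2
Neither sweeps: Variant 2 wins 2 of 3 groups, the video ad wins 1. Variant 2 wins overall but not every group — no Simpson reversal.

No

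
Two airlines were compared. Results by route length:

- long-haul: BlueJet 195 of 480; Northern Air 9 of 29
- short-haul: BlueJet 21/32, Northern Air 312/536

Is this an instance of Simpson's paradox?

Yes

Long-haul: BlueJet 195/480 = 40.6%, Northern Air 9/29 = 31.0% → BlueJet
Short-haul: BlueJet 21/32 = 65.6%, Northern Air 312/536 = 58.2% → BlueJet
Overall: BlueJet 216/512 = 42.2%, Northern Air 321/565 = 56.8% → Northern Air
BlueJet wins each route group but Northern Air wins overall — the comparison reverses. BlueJet's flights skew toward long-haul, which has a lower base rate.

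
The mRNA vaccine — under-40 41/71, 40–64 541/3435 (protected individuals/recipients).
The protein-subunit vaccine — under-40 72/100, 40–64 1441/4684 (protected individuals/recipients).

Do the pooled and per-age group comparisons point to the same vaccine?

Under-40: the mRNA vaccine 41/71 = 57.7%, the protein-subunit vaccine 72/100 = 72.0% → the protein-subunit vaccine
40–64: the mRNA vaccine 541/3435 = 15.7%, the protein-subunit vaccine 1441/4684 = 30.8% → the protein-subunit vaccine
Overall: the mRNA vaccine 582/3506 = 16.6%, the protein-subunit vaccine 1513/4784 = 31.6% → the protein-subunit vaccine
The protein-subunit vaccine wins overall and in every age group — no reversal.

Yes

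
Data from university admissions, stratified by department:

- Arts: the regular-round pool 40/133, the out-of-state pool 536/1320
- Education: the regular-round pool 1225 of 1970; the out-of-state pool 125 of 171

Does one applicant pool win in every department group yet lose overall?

Yes

Arts: the regular-round pool 40/133 = 30.1%, the out-of-state pool 536/1320 = 40.6% → the out-of-state pool
Education: the regular-round pool 1225/1970 = 62.2%, the out-of-state pool 125/171 = 73.1% → the out-of-state pool
Overall: the regular-round pool 1265/2103 = 60.2%, the out-of-state pool 661/1491 = 44.3% → the regular-round pool
The out-of-state pool wins each department group but the regular-round pool wins overall — the comparison reverses. The out-of-state pool's applicants skew toward Arts, which has a lower base rate.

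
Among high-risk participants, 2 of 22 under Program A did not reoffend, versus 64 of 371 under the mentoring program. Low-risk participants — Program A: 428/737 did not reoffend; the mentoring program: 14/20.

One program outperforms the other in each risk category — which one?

High-risk: Program A 2/22 = 9.1%, the mentoring program 64/371 = 17.3% → the mentoring program
Low-risk: Program A 428/737 = 58.1%, the mentoring program 14/20 = 70.0% → the mentoring program
The mentoring program has the higher rate in both groups.

the mentoring program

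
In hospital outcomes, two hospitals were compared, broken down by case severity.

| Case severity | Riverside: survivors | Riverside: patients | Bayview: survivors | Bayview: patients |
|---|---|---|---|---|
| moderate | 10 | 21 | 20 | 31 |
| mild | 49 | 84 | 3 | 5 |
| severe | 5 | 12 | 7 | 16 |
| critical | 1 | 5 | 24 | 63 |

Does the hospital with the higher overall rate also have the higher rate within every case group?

No

Moderate: Riverside 10/21 = 47.6%, Bayview 20/31 = 64.5% → Bayview
Mild: Riverside 49/84 = 58.3%, Bayview 3/5 = 60.0% → Bayview
Severe: Riverside 5/12 = 41.7%, Bayview 7/16 = 43.8% → Bayview
Critical: Riverside 1/5 = 20.0%, Bayview 24/63 = 38.1% → Bayview
Overall: Riverside 65/122 = 53.3%, Bayview 54/115 = 47.0% → Riverside
Bayview wins each case group but Riverside wins overall — the comparison reverses. Bayview's patients skew toward critical, which has a lower base rate.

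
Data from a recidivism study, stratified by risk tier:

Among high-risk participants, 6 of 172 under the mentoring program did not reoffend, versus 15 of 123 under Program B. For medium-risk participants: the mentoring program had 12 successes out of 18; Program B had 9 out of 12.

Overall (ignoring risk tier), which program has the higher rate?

High-risk: the mentoring program 6/172 = 3.5%, Program B 15/123 = 12.2% → Program B
Medium-risk: the mentoring program 12/18 = 66.7%, Program B 9/12 = 75.0% → Program B
Overall: the mentoring program 18/190 = 9.5%, Program B 24/135 = 17.8% → Program B

Program B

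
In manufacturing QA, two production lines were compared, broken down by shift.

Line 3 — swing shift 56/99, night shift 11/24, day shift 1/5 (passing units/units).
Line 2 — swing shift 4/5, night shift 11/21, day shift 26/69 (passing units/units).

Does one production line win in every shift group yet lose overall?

Swing shift: Line 3 56/99 = 56.6%, Line 2 4/5 = 80.0% → Line 2
Night shift: Line 3 11/24 = 45.8%, Line 2 11/21 = 52.4% → Line 2
Day shift: Line 3 1/5 = 20.0%, Line 2 26/69 = 37.7% → Line 2
Overall: Line 3 68/128 = 53.1%, Line 2 41/95 = 43.2% → Line 3
Line 2 wins each shift group but Line 3 wins overall — the comparison reverses. Line 2's units skew toward day shift, which has a lower base rate.

Yes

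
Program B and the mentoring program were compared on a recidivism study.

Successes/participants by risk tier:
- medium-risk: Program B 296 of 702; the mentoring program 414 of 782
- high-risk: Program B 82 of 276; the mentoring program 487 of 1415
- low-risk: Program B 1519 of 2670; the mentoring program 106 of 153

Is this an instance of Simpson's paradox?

Medium-risk: Program B 296/702 = 42.2%, the mentoring program 414/782 = 52.9% → the mentoring program
High-risk: Program B 82/276 = 29.7%, the mentoring program 487/1415 = 34.4% → the mentoring program
Low-risk: Program B 1519/2670 = 56.9%, the mentoring program 106/153 = 69.3% → the mentoring program
Overall: Program B 1897/3648 = 52.0%, the mentoring program 1007/2350 = 42.9% → Program B
The mentoring program wins each risk group but Program B wins overall — the comparison reverses. The mentoring program's participants skew toward high-risk, which has a lower base rate.

Yes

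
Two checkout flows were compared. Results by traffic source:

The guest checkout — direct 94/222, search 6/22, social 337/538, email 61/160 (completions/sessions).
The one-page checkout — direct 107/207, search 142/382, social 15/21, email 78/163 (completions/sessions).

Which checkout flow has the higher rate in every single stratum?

Direct: the guest checkout 94/222 = 42.3%, the one-page checkout 107/207 = 51.7% → the one-page checkout
Search: the guest checkout 6/22 = 27.3%, the one-page checkout 142/382 = 37.2% → the one-page checkout
Social: the guest checkout 337/538 = 62.6%, the one-page checkout 15/21 = 71.4% → the one-page checkout
Email: the guest checkout 61/160 = 38.1%, the one-page checkout 78/163 = 47.9% → the one-page checkout
The one-page checkout has the higher rate in all 4 groups.

the one-page checkout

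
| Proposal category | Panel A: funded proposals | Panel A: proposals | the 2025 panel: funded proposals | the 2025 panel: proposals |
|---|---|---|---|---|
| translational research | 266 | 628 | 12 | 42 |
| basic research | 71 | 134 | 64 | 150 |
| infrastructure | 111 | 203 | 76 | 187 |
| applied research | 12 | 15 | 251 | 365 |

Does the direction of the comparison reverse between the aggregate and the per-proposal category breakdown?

Translational research: Panel A 266/628 = 42.4%, the 2025 panel 12/42 = 28.6% → Panel A
Basic research: Panel A 71/134 = 53.0%, the 2025 panel 64/150 = 42.7% → Panel A
Infrastructure: Panel A 111/203 = 54.7%, the 2025 panel 76/187 = 40.6% → Panel A
Applied research: Panel A 12/15 = 80.0%, the 2025 panel 251/365 = 68.8% → Panel A
Overall: Panel A 460/980 = 46.9%, the 2025 panel 403/744 = 54.2% → the 2025 panel
Panel A wins each proposal group but the 2025 panel wins overall — the comparison reverses. Panel A's proposals skew toward translational research, which has a lower base rate.

Yes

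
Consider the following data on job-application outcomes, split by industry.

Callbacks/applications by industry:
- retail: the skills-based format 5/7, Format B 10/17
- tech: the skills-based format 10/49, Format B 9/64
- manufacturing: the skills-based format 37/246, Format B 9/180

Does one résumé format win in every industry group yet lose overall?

No

Retail: the skills-based format 5/7 = 71.4%, Format B 10/17 = 58.8% → the skills-based format
Tech: the skills-based format 10/49 = 20.4%, Format B 9/64 = 14.1% → the skills-based format
Manufacturing: the skills-based format 37/246 = 15.0%, Format B 9/180 = 5.0% → the skills-based format
Overall: the skills-based format 52/302 = 17.2%, Format B 28/261 = 10.7% → the skills-based format
The skills-based format wins overall and in every industry group — no reversal.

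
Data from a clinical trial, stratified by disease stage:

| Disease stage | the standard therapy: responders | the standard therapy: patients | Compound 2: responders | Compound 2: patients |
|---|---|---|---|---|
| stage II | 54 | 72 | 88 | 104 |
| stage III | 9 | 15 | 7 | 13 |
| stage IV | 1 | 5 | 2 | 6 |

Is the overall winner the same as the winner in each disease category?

No

Stage II: the standard therapy 54/72 = 75.0%, Compound 2 88/104 = 84.6% → Compound 2
Stage III: the standard therapy 9/15 = 60.0%, Compound 2 7/13 = 53.8% → the standard therapy
Stage IV: the standard therapy 1/5 = 20.0%, Compound 2 2/6 = 33.3% → Compound 2
Overall: the standard therapy 64/92 = 69.6%, Compound 2 97/123 = 78.9% → Compound 2
Neither sweeps: the standard therapy wins 1 of 3 groups, Compound 2 wins 2. Compound 2 wins overall but not every group — no Simpson reversal.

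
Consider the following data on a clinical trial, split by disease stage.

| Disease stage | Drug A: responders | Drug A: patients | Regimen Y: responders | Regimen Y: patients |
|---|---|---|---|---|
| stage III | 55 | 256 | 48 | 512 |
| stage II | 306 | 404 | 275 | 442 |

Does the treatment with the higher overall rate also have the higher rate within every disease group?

Yes

Stage III: Drug A 55/256 = 21.5%, Regimen Y 48/512 = 9.4% → Drug A
Stage II: Drug A 306/404 = 75.7%, Regimen Y 275/442 = 62.2% → Drug A
Overall: Drug A 361/660 = 54.7%, Regimen Y 323/954 = 33.9% → Drug A
Drug A wins overall and in every disease group — no reversal.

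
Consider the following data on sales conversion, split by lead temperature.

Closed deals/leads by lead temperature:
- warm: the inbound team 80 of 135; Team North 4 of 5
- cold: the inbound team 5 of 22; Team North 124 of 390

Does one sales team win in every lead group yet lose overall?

Yes

Warm: the inbound team 80/135 = 59.3%, Team North 4/5 = 80.0% → Team North
Cold: the inbound team 5/22 = 22.7%, Team North 124/390 = 31.8% → Team North
Overall: the inbound team 85/157 = 54.1%, Team North 128/395 = 32.4% → the inbound team
Team North wins each lead group but the inbound team wins overall — the comparison reverses. Team North's leads skew toward cold, which has a lower base rate.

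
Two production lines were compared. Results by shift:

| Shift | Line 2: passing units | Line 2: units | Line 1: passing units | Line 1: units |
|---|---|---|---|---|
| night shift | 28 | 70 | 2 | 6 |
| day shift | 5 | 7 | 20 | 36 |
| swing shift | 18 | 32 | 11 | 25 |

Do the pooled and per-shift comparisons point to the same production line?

Night shift: Line 2 28/70 = 40.0%, Line 1 2/6 = 33.3% → Line 2
Day shift: Line 2 5/7 = 71.4%, Line 1 20/36 = 55.6% → Line 2
Swing shift: Line 2 18/32 = 56.2%, Line 1 11/25 = 44.0% → Line 2
Overall: Line 2 51/109 = 46.8%, Line 1 33/67 = 49.3% → Line 1
Line 2 wins each shift group but Line 1 wins overall — the comparison reverses. Line 2's units skew toward night shift, which has a lower base rate.

No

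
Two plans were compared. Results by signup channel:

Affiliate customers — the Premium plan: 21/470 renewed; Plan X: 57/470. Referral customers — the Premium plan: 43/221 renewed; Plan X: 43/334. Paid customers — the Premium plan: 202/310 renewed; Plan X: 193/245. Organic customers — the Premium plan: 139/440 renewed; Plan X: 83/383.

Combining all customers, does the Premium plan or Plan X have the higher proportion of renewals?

Affiliate: the Premium plan 21/470 = 4.5%, Plan X 57/470 = 12.1% → Plan X
Referral: the Premium plan 43/221 = 19.5%, Plan X 43/334 = 12.9% → the Premium plan
Paid: the Premium plan 202/310 = 65.2%, Plan X 193/245 = 78.8% → Plan X
Organic: the Premium plan 139/440 = 31.6%, Plan X 83/383 = 21.7% → the Premium plan
Overall: the Premium plan 405/1441 = 28.1%, Plan X 376/1432 = 26.3% → the Premium plan
(Neither sweeps every signup group, but the Premium plan has the higher pooled rate.)

the Premium plan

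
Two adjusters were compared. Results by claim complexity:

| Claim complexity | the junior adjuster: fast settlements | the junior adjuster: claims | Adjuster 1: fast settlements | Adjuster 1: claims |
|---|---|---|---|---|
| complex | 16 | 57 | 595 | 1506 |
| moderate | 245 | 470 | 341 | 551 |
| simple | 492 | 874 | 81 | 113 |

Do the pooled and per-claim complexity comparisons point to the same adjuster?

No

Complex: the junior adjuster 16/57 = 28.1%, Adjuster 1 595/1506 = 39.5% → Adjuster 1
Moderate: the junior adjuster 245/470 = 52.1%, Adjuster 1 341/551 = 61.9% → Adjuster 1
Simple: the junior adjuster 492/874 = 56.3%, Adjuster 1 81/113 = 71.7% → Adjuster 1
Overall: the junior adjuster 753/1401 = 53.7%, Adjuster 1 1017/2170 = 46.9% → the junior adjuster
Adjuster 1 wins each claim group but the junior adjuster wins overall — the comparison reverses. Adjuster 1's claims skew toward complex, which has a lower base rate.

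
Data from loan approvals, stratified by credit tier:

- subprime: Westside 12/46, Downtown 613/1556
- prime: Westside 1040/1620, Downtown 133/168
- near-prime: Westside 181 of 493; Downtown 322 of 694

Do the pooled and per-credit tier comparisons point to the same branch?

No

Subprime: Westside 12/46 = 26.1%, Downtown 613/1556 = 39.4% → Downtown
Prime: Westside 1040/1620 = 64.2%, Downtown 133/168 = 79.2% → Downtown
Near-prime: Westside 181/493 = 36.7%, Downtown 322/694 = 46.4% → Downtown
Overall: Westside 1233/2159 = 57.1%, Downtown 1068/2418 = 44.2% → Westside
Downtown wins each credit group but Westside wins overall — the comparison reverses. Downtown's applications skew toward subprime, which has a lower base rate.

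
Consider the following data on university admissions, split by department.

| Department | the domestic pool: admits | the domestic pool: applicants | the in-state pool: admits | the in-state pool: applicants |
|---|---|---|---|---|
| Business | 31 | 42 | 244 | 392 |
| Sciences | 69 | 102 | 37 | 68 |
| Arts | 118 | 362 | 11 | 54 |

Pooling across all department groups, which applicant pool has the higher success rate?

the in-state pool

Business: the domestic pool 31/42 = 73.8%, the in-state pool 244/392 = 62.2% → the domestic pool
Sciences: the domestic pool 69/102 = 67.6%, the in-state pool 37/68 = 54.4% → the domestic pool
Arts: the domestic pool 118/362 = 32.6%, the in-state pool 11/54 = 20.4% → the domestic pool
Overall: the domestic pool 218/506 = 43.1%, the in-state pool 292/514 = 56.8% → the in-state pool
(The domestic pool wins every department group but the in-state pool wins overall — the domestic pool's applicants skew toward the low-rate Arts group.)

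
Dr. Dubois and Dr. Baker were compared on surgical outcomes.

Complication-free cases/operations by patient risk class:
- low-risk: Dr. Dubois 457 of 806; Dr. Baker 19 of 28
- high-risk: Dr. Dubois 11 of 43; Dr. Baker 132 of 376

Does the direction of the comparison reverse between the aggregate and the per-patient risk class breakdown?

Low-risk: Dr. Dubois 457/806 = 56.7%, Dr. Baker 19/28 = 67.9% → Dr. Baker
High-risk: Dr. Dubois 11/43 = 25.6%, Dr. Baker 132/376 = 35.1% → Dr. Baker
Overall: Dr. Dubois 468/849 = 55.1%, Dr. Baker 151/404 = 37.4% → Dr. Dubois
Dr. Baker wins each patient risk group but Dr. Dubois wins overall — the comparison reverses. Dr. Baker's operations skew toward high-risk, which has a lower base rate.

Yes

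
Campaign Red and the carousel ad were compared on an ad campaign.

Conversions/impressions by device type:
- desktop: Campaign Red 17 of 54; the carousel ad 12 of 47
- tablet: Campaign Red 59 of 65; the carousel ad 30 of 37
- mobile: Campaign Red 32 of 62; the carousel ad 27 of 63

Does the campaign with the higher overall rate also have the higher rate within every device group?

Yes

Desktop: Campaign Red 17/54 = 31.5%, the carousel ad 12/47 = 25.5% → Campaign Red
Tablet: Campaign Red 59/65 = 90.8%, the carousel ad 30/37 = 81.1% → Campaign Red
Mobile: Campaign Red 32/62 = 51.6%, the carousel ad 27/63 = 42.9% → Campaign Red
Overall: Campaign Red 108/181 = 59.7%, the carousel ad 69/147 = 46.9% → Campaign Red
Campaign Red wins overall and in every device group — no reversal.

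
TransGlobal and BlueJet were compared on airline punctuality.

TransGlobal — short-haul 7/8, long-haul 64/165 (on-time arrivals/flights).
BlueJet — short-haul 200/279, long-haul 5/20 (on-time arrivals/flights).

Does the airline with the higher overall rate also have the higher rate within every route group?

No

Short-haul: TransGlobal 7/8 = 87.5%, BlueJet 200/279 = 71.7% → TransGlobal
Long-haul: TransGlobal 64/165 = 38.8%, BlueJet 5/20 = 25.0% → TransGlobal
Overall: TransGlobal 71/173 = 41.0%, BlueJet 205/299 = 68.6% → BlueJet
TransGlobal wins each route group but BlueJet wins overall — the comparison reverses. TransGlobal's flights skew toward long-haul, which has a lower base rate.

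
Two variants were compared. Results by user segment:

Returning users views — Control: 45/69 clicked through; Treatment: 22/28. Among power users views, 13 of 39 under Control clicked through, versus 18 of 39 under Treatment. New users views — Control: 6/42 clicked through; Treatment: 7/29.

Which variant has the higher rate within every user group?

Returning users: Control 45/69 = 65.2%, Treatment 22/28 = 78.6% → Treatment
Power users: Control 13/39 = 33.3%, Treatment 18/39 = 46.2% → Treatment
New users: Control 6/42 = 14.3%, Treatment 7/29 = 24.1% → Treatment
Treatment has the higher rate in all 3 groups.

Treatment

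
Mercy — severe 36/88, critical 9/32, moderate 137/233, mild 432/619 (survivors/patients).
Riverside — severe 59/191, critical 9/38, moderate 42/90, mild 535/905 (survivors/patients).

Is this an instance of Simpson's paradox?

Severe: Mercy 36/88 = 40.9%, Riverside 59/191 = 30.9% → Mercy
Critical: Mercy 9/32 = 28.1%, Riverside 9/38 = 23.7% → Mercy
Moderate: Mercy 137/233 = 58.8%, Riverside 42/90 = 46.7% → Mercy
Mild: Mercy 432/619 = 69.8%, Riverside 535/905 = 59.1% → Mercy
Overall: Mercy 614/972 = 63.2%, Riverside 645/1224 = 52.7% → Mercy
Mercy wins overall and in every case group — no reversal.

No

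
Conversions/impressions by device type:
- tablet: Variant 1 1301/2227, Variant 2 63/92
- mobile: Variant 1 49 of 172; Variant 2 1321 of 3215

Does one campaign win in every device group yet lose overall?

Yes

Tablet: Variant 1 1301/2227 = 58.4%, Variant 2 63/92 = 68.5% → Variant 2
Mobile: Variant 1 49/172 = 28.5%, Variant 2 1321/3215 = 41.1% → Variant 2
Overall: Variant 1 1350/2399 = 56.3%, Variant 2 1384/3307 = 41.9% → Variant 1
Variant 2 wins each device group but Variant 1 wins overall — the comparison reverses. Variant 2's impressions skew toward mobile, which has a lower base rate.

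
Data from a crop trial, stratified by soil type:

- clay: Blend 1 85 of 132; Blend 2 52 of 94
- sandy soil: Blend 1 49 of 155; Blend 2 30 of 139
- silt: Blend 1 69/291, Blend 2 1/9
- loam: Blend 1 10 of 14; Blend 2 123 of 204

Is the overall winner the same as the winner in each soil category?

Clay: Blend 1 85/132 = 64.4%, Blend 2 52/94 = 55.3% → Blend 1
Sandy soil: Blend 1 49/155 = 31.6%, Blend 2 30/139 = 21.6% → Blend 1
Silt: Blend 1 69/291 = 23.7%, Blend 2 1/9 = 11.1% → Blend 1
Loam: Blend 1 10/14 = 71.4%, Blend 2 123/204 = 60.3% → Blend 1
Overall: Blend 1 213/592 = 36.0%, Blend 2 206/446 = 46.2% → Blend 2
Blend 1 wins each soil group but Blend 2 wins overall — the comparison reverses. Blend 1's plots skew toward silt, which has a lower base rate.

No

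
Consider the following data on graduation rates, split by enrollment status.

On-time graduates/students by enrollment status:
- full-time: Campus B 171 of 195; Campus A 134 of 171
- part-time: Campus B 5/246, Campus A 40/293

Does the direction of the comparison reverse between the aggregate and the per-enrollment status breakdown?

No

Full-time: Campus B 171/195 = 87.7%, Campus A 134/171 = 78.4% → Campus B
Part-time: Campus B 5/246 = 2.0%, Campus A 40/293 = 13.7% → Campus A
Overall: Campus B 176/441 = 39.9%, Campus A 174/464 = 37.5% → Campus B
Neither sweeps: Campus B wins 1 of 2 groups, Campus A wins 1. Campus B wins overall but not every group — no Simpson reversal.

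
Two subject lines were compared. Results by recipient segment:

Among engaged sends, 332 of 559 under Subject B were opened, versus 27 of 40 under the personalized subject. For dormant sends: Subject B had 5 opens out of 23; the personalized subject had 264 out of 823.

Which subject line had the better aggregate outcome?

Subject B

Engaged: Subject B 332/559 = 59.4%, the personalized subject 27/40 = 67.5% → the personalized subject
Dormant: Subject B 5/23 = 21.7%, the personalized subject 264/823 = 32.1% → the personalized subject
Overall: Subject B 337/582 = 57.9%, the personalized subject 291/863 = 33.7% → Subject B
(The personalized subject wins every recipient group but Subject B wins overall — the personalized subject's sends skew toward the low-rate dormant group.)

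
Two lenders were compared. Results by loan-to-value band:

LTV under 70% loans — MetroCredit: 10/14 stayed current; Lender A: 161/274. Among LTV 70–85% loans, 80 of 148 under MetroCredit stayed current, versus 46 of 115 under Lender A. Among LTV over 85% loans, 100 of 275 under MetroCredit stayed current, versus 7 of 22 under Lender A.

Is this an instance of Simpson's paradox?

LTV under 70%: MetroCredit 10/14 = 71.4%, Lender A 161/274 = 58.8% → MetroCredit
LTV 70–85%: MetroCredit 80/148 = 54.1%, Lender A 46/115 = 40.0% → MetroCredit
LTV over 85%: MetroCredit 100/275 = 36.4%, Lender A 7/22 = 31.8% → MetroCredit
Overall: MetroCredit 190/437 = 43.5%, Lender A 214/411 = 52.1% → Lender A
MetroCredit wins each loan-to-value group but Lender A wins overall — the comparison reverses. MetroCredit's loans skew toward LTV over 85%, which has a lower base rate.

Yes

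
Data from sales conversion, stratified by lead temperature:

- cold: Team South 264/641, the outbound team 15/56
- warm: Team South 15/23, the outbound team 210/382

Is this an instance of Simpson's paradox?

Yes

Cold: Team South 264/641 = 41.2%, the outbound team 15/56 = 26.8% → Team South
Warm: Team South 15/23 = 65.2%, the outbound team 210/382 = 55.0% → Team South
Overall: Team South 279/664 = 42.0%, the outbound team 225/438 = 51.4% → the outbound team
Team South wins each lead group but the outbound team wins overall — the comparison reverses. Team South's leads skew toward cold, which has a lower base rate.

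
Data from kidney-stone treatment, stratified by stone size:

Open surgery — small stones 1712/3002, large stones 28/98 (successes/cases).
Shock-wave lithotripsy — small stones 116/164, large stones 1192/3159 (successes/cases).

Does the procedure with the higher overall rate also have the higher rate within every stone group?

No

Small stones: open surgery 1712/3002 = 57.0%, shock-wave lithotripsy 116/164 = 70.7% → shock-wave lithotripsy
Large stones: open surgery 28/98 = 28.6%, shock-wave lithotripsy 1192/3159 = 37.7% → shock-wave lithotripsy
Overall: open surgery 1740/3100 = 56.1%, shock-wave lithotripsy 1308/3323 = 39.4% → open surgery
Shock-wave lithotripsy wins each stone group but open surgery wins overall — the comparison reverses. Shock-wave lithotripsy's cases skew toward large stones, which has a lower base rate.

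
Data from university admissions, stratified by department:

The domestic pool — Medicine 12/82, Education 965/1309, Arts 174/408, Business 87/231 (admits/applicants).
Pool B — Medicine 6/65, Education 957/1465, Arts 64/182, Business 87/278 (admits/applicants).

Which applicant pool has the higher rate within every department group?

Medicine: the domestic pool 12/82 = 14.6%, Pool B 6/65 = 9.2% → the domestic pool
Education: the domestic pool 965/1309 = 73.7%, Pool B 957/1465 = 65.3% → the domestic pool
Arts: the domestic pool 174/408 = 42.6%, Pool B 64/182 = 35.2% → the domestic pool
Business: the domestic pool 87/231 = 37.7%, Pool B 87/278 = 31.3% → the domestic pool
The domestic pool has the higher rate in all 4 groups.

the domestic pool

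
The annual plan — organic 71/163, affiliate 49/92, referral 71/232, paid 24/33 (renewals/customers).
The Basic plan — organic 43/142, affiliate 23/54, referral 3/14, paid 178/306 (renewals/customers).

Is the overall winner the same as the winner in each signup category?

No

Organic: the annual plan 71/163 = 43.6%, the Basic plan 43/142 = 30.3% → the annual plan
Affiliate: the annual plan 49/92 = 53.3%, the Basic plan 23/54 = 42.6% → the annual plan
Referral: the annual plan 71/232 = 30.6%, the Basic plan 3/14 = 21.4% → the annual plan
Paid: the annual plan 24/33 = 72.7%, the Basic plan 178/306 = 58.2% → the annual plan
Overall: the annual plan 215/520 = 41.3%, the Basic plan 247/516 = 47.9% → the Basic plan
The annual plan wins each signup group but the Basic plan wins overall — the comparison reverses. The annual plan's customers skew toward referral, which has a lower base rate.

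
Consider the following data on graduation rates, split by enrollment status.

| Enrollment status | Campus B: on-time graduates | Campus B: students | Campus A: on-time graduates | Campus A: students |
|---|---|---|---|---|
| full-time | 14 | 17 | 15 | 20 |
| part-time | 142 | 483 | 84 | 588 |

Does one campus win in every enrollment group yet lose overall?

No

Full-time: Campus B 14/17 = 82.4%, Campus A 15/20 = 75.0% → Campus B
Part-time: Campus B 142/483 = 29.4%, Campus A 84/588 = 14.3% → Campus B
Overall: Campus B 156/500 = 31.2%, Campus A 99/608 = 16.3% → Campus B
Campus B wins overall and in every enrollment group — no reversal.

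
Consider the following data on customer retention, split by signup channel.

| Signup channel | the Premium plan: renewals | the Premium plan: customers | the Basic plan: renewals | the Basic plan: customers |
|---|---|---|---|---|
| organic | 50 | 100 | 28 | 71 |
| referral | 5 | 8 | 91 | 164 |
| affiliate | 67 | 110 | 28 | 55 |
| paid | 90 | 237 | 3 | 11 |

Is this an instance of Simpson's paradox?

Yes

Organic: the Premium plan 50/100 = 50.0%, the Basic plan 28/71 = 39.4% → the Premium plan
Referral: the Premium plan 5/8 = 62.5%, the Basic plan 91/164 = 55.5% → the Premium plan
Affiliate: the Premium plan 67/110 = 60.9%, the Basic plan 28/55 = 50.9% → the Premium plan
Paid: the Premium plan 90/237 = 38.0%, the Basic plan 3/11 = 27.3% → the Premium plan
Overall: the Premium plan 212/455 = 46.6%, the Basic plan 150/301 = 49.8% → the Basic plan
The Premium plan wins each signup group but the Basic plan wins overall — the comparison reverses. The Premium plan's customers skew toward paid, which has a lower base rate.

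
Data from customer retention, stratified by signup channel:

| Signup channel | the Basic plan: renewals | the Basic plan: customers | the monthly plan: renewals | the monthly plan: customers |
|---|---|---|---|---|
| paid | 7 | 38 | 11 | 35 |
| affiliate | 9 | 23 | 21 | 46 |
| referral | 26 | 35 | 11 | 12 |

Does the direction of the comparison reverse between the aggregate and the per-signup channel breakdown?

Paid: the Basic plan 7/38 = 18.4%, the monthly plan 11/35 = 31.4% → the monthly plan
Affiliate: the Basic plan 9/23 = 39.1%, the monthly plan 21/46 = 45.7% → the monthly plan
Referral: the Basic plan 26/35 = 74.3%, the monthly plan 11/12 = 91.7% → the monthly plan
Overall: the Basic plan 42/96 = 43.8%, the monthly plan 43/93 = 46.2% → the monthly plan
The monthly plan wins overall and in every signup group — no reversal.

No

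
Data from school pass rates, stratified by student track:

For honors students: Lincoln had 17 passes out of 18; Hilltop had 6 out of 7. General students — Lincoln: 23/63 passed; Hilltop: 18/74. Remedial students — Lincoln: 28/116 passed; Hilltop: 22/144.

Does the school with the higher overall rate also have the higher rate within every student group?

Yes

Honors: Lincoln 17/18 = 94.4%, Hilltop 6/7 = 85.7% → Lincoln
General: Lincoln 23/63 = 36.5%, Hilltop 18/74 = 24.3% → Lincoln
Remedial: Lincoln 28/116 = 24.1%, Hilltop 22/144 = 15.3% → Lincoln
Overall: Lincoln 68/197 = 34.5%, Hilltop 46/225 = 20.4% → Lincoln
Lincoln wins overall and in every student group — no reversal.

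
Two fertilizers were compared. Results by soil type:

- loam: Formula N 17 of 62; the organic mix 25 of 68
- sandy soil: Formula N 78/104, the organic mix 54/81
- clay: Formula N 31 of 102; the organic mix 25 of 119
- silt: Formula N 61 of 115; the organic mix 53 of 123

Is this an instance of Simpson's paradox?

No

Loam: Formula N 17/62 = 27.4%, the organic mix 25/68 = 36.8% → the organic mix
Sandy soil: Formula N 78/104 = 75.0%, the organic mix 54/81 = 66.7% → Formula N
Clay: Formula N 31/102 = 30.4%, the organic mix 25/119 = 21.0% → Formula N
Silt: Formula N 61/115 = 53.0%, the organic mix 53/123 = 43.1% → Formula N
Overall: Formula N 187/383 = 48.8%, the organic mix 157/391 = 40.2% → Formula N
Neither sweeps: Formula N wins 3 of 4 groups, the organic mix wins 1. Formula N wins overall but not every group — no Simpson reversal.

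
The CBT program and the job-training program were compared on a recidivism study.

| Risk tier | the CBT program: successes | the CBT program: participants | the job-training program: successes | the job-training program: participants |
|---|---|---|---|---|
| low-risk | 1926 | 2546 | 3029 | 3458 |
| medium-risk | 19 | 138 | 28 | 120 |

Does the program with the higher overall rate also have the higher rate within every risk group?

Yes

Low-risk: the CBT program 1926/2546 = 75.6%, the job-training program 3029/3458 = 87.6% → the job-training program
Medium-risk: the CBT program 19/138 = 13.8%, the job-training program 28/120 = 23.3% → the job-training program
Overall: the CBT program 1945/2684 = 72.5%, the job-training program 3057/3578 = 85.4% → the job-training program
The job-training program wins overall and in every risk group — no reversal.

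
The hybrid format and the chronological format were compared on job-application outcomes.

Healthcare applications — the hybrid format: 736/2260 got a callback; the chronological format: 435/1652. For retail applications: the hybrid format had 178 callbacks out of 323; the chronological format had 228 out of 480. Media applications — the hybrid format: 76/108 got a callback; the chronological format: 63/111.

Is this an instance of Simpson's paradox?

Healthcare: the hybrid format 736/2260 = 32.6%, the chronological format 435/1652 = 26.3% → the hybrid format
Retail: the hybrid format 178/323 = 55.1%, the chronological format 228/480 = 47.5% → the hybrid format
Media: the hybrid format 76/108 = 70.4%, the chronological format 63/111 = 56.8% → the hybrid format
Overall: the hybrid format 990/2691 = 36.8%, the chronological format 726/2243 = 32.4% → the hybrid format
The hybrid format wins overall and in every industry group — no reversal.

No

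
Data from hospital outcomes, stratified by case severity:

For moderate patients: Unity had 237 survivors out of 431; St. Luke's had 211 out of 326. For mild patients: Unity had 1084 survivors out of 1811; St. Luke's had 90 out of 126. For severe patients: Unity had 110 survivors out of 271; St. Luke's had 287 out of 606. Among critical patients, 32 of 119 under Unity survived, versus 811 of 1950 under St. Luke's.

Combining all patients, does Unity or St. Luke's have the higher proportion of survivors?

Unity

Moderate: Unity 237/431 = 55.0%, St. Luke's 211/326 = 64.7% → St. Luke's
Mild: Unity 1084/1811 = 59.9%, St. Luke's 90/126 = 71.4% → St. Luke's
Severe: Unity 110/271 = 40.6%, St. Luke's 287/606 = 47.4% → St. Luke's
Critical: Unity 32/119 = 26.9%, St. Luke's 811/1950 = 41.6% → St. Luke's
Overall: Unity 1463/2632 = 55.6%, St. Luke's 1399/3008 = 46.5% → Unity
(St. Luke's wins every case group but Unity wins overall — St. Luke's's patients skew toward the low-rate critical group.)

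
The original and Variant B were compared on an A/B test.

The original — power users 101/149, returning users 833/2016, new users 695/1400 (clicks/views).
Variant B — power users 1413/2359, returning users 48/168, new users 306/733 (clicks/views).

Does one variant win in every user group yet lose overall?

Yes

Power users: the original 101/149 = 67.8%, Variant B 1413/2359 = 59.9% → the original
Returning users: the original 833/2016 = 41.3%, Variant B 48/168 = 28.6% → the original
New users: the original 695/1400 = 49.6%, Variant B 306/733 = 41.7% → the original
Overall: the original 1629/3565 = 45.7%, Variant B 1767/3260 = 54.2% → Variant B
The original wins each user group but Variant B wins overall — the comparison reverses. The original's views skew toward returning users, which has a lower base rate.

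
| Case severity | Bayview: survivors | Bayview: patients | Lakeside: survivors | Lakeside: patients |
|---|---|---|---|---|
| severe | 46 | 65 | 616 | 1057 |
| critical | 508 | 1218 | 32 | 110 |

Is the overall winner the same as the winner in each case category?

No

Severe: Bayview 46/65 = 70.8%, Lakeside 616/1057 = 58.3% → Bayview
Critical: Bayview 508/1218 = 41.7%, Lakeside 32/110 = 29.1% → Bayview
Overall: Bayview 554/1283 = 43.2%, Lakeside 648/1167 = 55.5% → Lakeside
Bayview wins each case group but Lakeside wins overall — the comparison reverses. Bayview's patients skew toward critical, which has a lower base rate.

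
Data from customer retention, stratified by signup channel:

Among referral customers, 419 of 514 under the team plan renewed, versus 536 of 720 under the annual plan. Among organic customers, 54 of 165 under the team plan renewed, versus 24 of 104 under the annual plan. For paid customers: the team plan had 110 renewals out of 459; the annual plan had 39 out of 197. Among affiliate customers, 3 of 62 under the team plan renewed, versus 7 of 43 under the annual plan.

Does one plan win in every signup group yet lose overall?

Referral: the team plan 419/514 = 81.5%, the annual plan 536/720 = 74.4% → the team plan
Organic: the team plan 54/165 = 32.7%, the annual plan 24/104 = 23.1% → the team plan
Paid: the team plan 110/459 = 24.0%, the annual plan 39/197 = 19.8% → the team plan
Affiliate: the team plan 3/62 = 4.8%, the annual plan 7/43 = 16.3% → the annual plan
Overall: the team plan 586/1200 = 48.8%, the annual plan 606/1064 = 57.0% → the annual plan
Neither sweeps: the team plan wins 3 of 4 groups, the annual plan wins 1. The annual plan wins overall but not every group — no Simpson reversal.

No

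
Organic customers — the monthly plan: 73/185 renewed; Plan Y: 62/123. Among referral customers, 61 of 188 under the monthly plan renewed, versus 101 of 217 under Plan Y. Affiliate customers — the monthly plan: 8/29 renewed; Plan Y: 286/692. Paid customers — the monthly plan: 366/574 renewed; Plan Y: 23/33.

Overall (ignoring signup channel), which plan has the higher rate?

the monthly plan

Organic: the monthly plan 73/185 = 39.5%, Plan Y 62/123 = 50.4% → Plan Y
Referral: the monthly plan 61/188 = 32.4%, Plan Y 101/217 = 46.5% → Plan Y
Affiliate: the monthly plan 8/29 = 27.6%, Plan Y 286/692 = 41.3% → Plan Y
Paid: the monthly plan 366/574 = 63.8%, Plan Y 23/33 = 69.7% → Plan Y
Overall: the monthly plan 508/976 = 52.0%, Plan Y 472/1065 = 44.3% → the monthly plan
(Plan Y wins every signup group but the monthly plan wins overall — Plan Y's customers skew toward the low-rate affiliate group.)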